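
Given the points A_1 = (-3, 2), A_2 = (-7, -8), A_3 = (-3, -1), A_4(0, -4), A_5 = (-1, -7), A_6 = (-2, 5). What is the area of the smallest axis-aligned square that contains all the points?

169

The bounding box has width 7 and height 13.
An axis-aligned square enclosing the set must have side ≥ max(width, height).
So the minimum side is max(7, 13) = 13.
Area = 13² = 169.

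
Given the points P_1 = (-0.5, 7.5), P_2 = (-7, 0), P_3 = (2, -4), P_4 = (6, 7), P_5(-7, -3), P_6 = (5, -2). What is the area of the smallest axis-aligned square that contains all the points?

The bounding box has width 13 and height 11.5.
An axis-aligned square enclosing the set must have side ≥ max(width, height).
So the minimum side is max(13, 11.5) = 13.
Area = 13² = 169.

169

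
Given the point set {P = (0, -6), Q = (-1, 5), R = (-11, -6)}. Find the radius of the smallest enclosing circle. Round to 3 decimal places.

7.464

Side lengths²: PQ² = 122, PR² = 121, QR² = 221.
Since QR² = 221 < 122 + 121 = 243, the triangle is acute, so the smallest enclosing circle is the circumcircle.
Circumcentre = (-5.5, -21/22), r² = 13481/242.
r = √(13481/242) ≈ 7.464.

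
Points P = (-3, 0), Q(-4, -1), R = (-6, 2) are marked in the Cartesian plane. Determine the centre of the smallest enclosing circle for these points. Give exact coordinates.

(-4.7, 0.7)

Side lengths²: PQ² = 2, PR² = 13, QR² = 13.
Since QR² = 13 < 13 + 2 = 15, the triangle is acute, so the smallest enclosing circle is the circumcircle.
Circumcentre = (-4.7, 0.7), r² = 3.38.
Centre = (-4.7, 0.7).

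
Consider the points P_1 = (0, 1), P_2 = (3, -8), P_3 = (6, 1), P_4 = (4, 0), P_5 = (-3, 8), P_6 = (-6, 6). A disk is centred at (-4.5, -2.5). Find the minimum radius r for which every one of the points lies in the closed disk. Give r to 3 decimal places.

The required radius is the distance from (-4.5, -2.5) to the farthest point.
Squared distances: 32.5, 86.5, 122.5, 78.5, 112.5, 74.5.
Maximum is 122.5, attained at P_3.
r = √(122.5) ≈ 11.068.

11.068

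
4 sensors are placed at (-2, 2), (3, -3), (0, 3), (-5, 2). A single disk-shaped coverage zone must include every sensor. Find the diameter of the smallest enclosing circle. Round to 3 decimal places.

The farthest pair is (3, -3)–(-5, 2) with squared distance 89. The circle on this segment as diameter has centre (-1, -0.5) and r² = 89/4 = 22.25.
Check (-2, 2): distance² to centre = 7.25 ≤ 22.25, so it lies inside.
All remaining points lie in this disk, and no smaller disk contains both endpoints, so this is the minimum enclosing circle.
Diameter = 2r = 2√(22.25) ≈ 9.434.

9.434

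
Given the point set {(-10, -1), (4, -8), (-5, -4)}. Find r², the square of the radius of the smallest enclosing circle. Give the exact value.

Call the three points A, B, C in the order given.
Side lengths²: AB² = 245, AC² = 34, BC² = 97.
Since AB² = 245 ≥ 97 + 34 = 131, the angle opposite AB is not acute, so the smallest enclosing circle has AB as diameter.
Centre = midpoint of AB = (-3, -4.5), r² = 245/4 = 61.25.

61.25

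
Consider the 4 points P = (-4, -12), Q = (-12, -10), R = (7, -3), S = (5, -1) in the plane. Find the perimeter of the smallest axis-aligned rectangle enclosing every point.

60

Width = max x − min x = 7 − (-12) = 19.
Height = max y − min y = -1 − (-12) = 11.
Perimeter = 2(19 + 11) = 60.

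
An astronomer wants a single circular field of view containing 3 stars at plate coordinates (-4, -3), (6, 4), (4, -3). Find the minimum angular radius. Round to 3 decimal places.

6.103

Call the three points A, B, C in the order given.
Side lengths²: AB² = 149, AC² = 64, BC² = 53.
Since AB² = 149 ≥ 64 + 53 = 117, the angle opposite AB is not acute, so the smallest enclosing circle has AB as diameter.
Centre = midpoint of AB = (1, 0.5), r² = 149/4 = 37.25.
r = √(37.25) ≈ 6.103.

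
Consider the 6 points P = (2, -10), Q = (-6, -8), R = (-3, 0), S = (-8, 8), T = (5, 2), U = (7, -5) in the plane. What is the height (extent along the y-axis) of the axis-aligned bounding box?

18

max y = 8, min y = -10, so height = 18.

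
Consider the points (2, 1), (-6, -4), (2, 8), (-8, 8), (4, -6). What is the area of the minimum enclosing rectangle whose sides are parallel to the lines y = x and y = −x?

260

In coordinates u = x + y, v = x − y the rectangle is axis-aligned; the map (x,y)→(u,v) scales areas by 2.
u-values: 3, -10, 10, 0, -2; range = 10 − (-10) = 20.
v-values: 1, -2, -6, -16, 10; range = 10 − (-16) = 26.
Area = (20 × 26) / 2 = 260.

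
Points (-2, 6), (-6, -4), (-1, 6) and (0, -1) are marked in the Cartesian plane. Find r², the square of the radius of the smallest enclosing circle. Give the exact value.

The minimum enclosing circle of a finite set is fixed by two of the points (as a diameter) or three (as a circumcircle).
The farthest pair is (-6, -4)–(-1, 6) with squared distance 125. The circle on this segment as diameter has centre (-3.5, 1) and r² = 125/4 = 31.25.
Check (-2, 6): distance² to centre = 27.25 ≤ 31.25, so it lies inside.
All remaining points lie in this disk, and no smaller disk contains both endpoints, so this is the minimum enclosing circle.

31.25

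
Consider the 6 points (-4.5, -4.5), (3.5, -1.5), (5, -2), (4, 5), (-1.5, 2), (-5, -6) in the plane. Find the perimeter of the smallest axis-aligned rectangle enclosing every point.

42

Width = max x − min x = 5 − (-5) = 10.
Height = max y − min y = 5 − (-6) = 11.
Perimeter = 2(10 + 11) = 42.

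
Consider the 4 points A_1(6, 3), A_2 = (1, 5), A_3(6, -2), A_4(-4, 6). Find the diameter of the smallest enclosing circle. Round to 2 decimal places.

The minimum enclosing circle of a finite set is fixed by two of the points (as a diameter) or three (as a circumcircle).
The farthest pair is A_3–A_4 with squared distance 164. The circle on this segment as diameter has centre (1, 2) and r² = 164/4 = 41.
Check A_1: distance² to centre = 26 ≤ 41, so it lies inside.
All remaining points lie in this disk, and no smaller disk contains both endpoints, so this is the minimum enclosing circle.
Diameter = 2r = 2√41 ≈ 12.81.

12.81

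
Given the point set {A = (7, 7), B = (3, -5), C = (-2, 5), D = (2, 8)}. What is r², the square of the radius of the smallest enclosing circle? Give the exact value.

43.1640625

The minimum enclosing circle is determined by three boundary points: A, B, D.
Their circumcentre is (3.3125, 1.5625) with r² = 43.1640625.
The farthest remaining point C is at distance² 40.0390625 ≤ 43.1640625.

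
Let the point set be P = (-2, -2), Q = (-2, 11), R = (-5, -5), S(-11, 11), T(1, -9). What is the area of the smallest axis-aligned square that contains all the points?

400

The bounding box has width 12 and height 20.
An axis-aligned square enclosing the set must have side ≥ max(width, height).
So the minimum side is max(12, 20) = 20.
Area = 20² = 400.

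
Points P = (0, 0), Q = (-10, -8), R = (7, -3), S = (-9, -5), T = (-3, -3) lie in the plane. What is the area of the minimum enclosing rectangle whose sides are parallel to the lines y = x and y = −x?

In coordinates u = x + y, v = x − y the rectangle is axis-aligned; the map (x,y)→(u,v) scales areas by 2.
u-values: 0, -18, 4, -14, -6; range = 4 − (-18) = 22.
v-values: 0, -2, 10, -4, 0; range = 10 − (-4) = 14.
Area = (22 × 14) / 2 = 154.

154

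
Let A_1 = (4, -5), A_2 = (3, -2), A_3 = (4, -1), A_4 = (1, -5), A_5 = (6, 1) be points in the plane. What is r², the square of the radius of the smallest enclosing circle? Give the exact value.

The minimum enclosing circle of a finite set is fixed by two of the points (as a diameter) or three (as a circumcircle).
The farthest pair is A_4–A_5 with squared distance 61. The circle on this segment as diameter has centre (3.5, -2) and r² = 61/4 = 15.25.
Check A_1: distance² to centre = 9.25 ≤ 15.25, so it lies inside.
All remaining points lie in this disk, and no smaller disk contains both endpoints, so this is the minimum enclosing circle.

15.25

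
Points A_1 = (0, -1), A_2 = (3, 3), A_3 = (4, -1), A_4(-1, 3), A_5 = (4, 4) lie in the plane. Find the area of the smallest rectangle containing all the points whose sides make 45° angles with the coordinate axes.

40.5

In coordinates u = x + y, v = x − y the rectangle is axis-aligned; the map (x,y)→(u,v) scales areas by 2.
u-values: -1, 6, 3, 2, 8; range = 8 − (-1) = 9.
v-values: 1, 0, 5, -4, 0; range = 5 − (-4) = 9.
Area = (9 × 9) / 2 = 40.5.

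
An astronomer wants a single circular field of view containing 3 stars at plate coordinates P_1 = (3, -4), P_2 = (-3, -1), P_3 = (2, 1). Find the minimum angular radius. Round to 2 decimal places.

Side lengths²: P_1P_2² = 45, P_1P_3² = 26, P_2P_3² = 29.
Since P_1P_2² = 45 < 29 + 26 = 55, the triangle is acute, so the smallest enclosing circle is the circumcircle.
Circumcentre = (5/18, -35/18), r² = 1885/162.
r = √(1885/162) ≈ 3.41.

3.41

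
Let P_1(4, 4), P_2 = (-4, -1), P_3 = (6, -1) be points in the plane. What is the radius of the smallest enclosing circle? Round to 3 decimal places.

Side lengths²: P_1P_2² = 89, P_1P_3² = 29, P_2P_3² = 100.
Since P_2P_3² = 100 < 89 + 29 = 118, the triangle is acute, so the smallest enclosing circle is the circumcircle.
Circumcentre = (1, -0.1), r² = 25.81.
r = √(25.81) ≈ 5.080.

5.080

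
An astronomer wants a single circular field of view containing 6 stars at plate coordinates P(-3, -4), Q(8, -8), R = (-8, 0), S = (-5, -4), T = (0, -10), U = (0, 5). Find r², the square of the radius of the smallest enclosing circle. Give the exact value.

A smallest enclosing disk is always determined by at most three of the input points on its boundary.
The minimum enclosing circle is determined by three boundary points: Q, R, U.
Their circumcentre is (1/36, -71/18) with r² = 103685/1296.
The farthest remaining point T is at distance² 47525/1296 ≤ 103685/1296.

103685/1296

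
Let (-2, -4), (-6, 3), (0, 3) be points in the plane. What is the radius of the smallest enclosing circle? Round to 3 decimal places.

4.192

Call the three points A, B, C in the order given.
Side lengths²: AB² = 65, AC² = 53, BC² = 36.
Since AB² = 65 < 53 + 36 = 89, the triangle is acute, so the smallest enclosing circle is the circumcircle.
Circumcentre = (-3, 1/14), r² = 3445/196.
r = √(3445/196) ≈ 4.192.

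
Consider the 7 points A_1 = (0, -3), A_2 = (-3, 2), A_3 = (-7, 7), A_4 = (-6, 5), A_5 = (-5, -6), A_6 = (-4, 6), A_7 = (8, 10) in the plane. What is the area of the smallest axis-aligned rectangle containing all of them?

240

x ranges over [-7, 8], width 15.
y ranges over [-6, 10], height 16.
Area = 15 × 16 = 240.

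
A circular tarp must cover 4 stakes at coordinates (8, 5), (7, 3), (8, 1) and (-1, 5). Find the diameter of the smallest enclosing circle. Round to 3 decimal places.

A smallest enclosing disk is always determined by at most three of the input points on its boundary.
The farthest pair is (8, 1)–(-1, 5) with squared distance 97. The circle on this segment as diameter has centre (3.5, 3) and r² = 97/4 = 24.25.
Check (8, 5): distance² to centre = 24.25 ≤ 24.25, so it lies inside.
All remaining points lie in this disk, and no smaller disk contains both endpoints, so this is the minimum enclosing circle.
Diameter = 2r = 2√(24.25) ≈ 9.849.

9.849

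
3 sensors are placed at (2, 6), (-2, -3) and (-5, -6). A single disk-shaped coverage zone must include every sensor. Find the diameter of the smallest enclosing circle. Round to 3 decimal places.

Call the three points A, B, C in the order given.
Side lengths²: AB² = 97, AC² = 193, BC² = 18.
Since AC² = 193 ≥ 97 + 18 = 115, the angle opposite AC is not acute, so the smallest enclosing circle has AC as diameter.
Centre = midpoint of AC = (-1.5, 0), r² = 193/4 = 48.25.
Diameter = 2r = 2√(48.25) ≈ 13.892.

13.892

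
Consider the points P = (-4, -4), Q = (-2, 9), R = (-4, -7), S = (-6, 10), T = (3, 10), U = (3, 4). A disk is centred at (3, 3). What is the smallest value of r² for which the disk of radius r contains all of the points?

149

The required radius is the distance from (3, 3) to the farthest point.
Squared distances: 98, 61, 149, 130, 49, 1.
Maximum is 149, attained at R.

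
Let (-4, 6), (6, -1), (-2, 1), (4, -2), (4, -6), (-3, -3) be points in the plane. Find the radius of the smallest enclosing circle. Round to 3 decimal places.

7.211

The farthest pair is (-4, 6)–(4, -6) with squared distance 208. The circle on this segment as diameter has centre (0, 0) and r² = 208/4 = 52.
Check (6, -1): distance² to centre = 37 ≤ 52, so it lies inside.
All remaining points lie in this disk, and no smaller disk contains both endpoints, so this is the minimum enclosing circle.
r = √52 ≈ 7.211.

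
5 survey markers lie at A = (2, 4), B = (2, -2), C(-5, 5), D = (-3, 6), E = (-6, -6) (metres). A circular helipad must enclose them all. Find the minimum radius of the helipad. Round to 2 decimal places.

By Welzl's lemma the MEC is supported by two points (diametrically opposite) or three points (on a circumcircle).
The minimum enclosing circle is determined by three boundary points: A, D, E.
Their circumcentre is (-59/22, -5/11) with r² = 20213/484.
The farthest remaining point C is at distance² 17001/484 ≤ 20213/484.
r = √(20213/484) ≈ 6.46.

6.46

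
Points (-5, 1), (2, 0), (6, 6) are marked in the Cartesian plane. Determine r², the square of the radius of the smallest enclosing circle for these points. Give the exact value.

36.5

Call the three points A, B, C in the order given.
Side lengths²: AB² = 50, AC² = 146, BC² = 52.
Since AC² = 146 ≥ 52 + 50 = 102, the angle opposite AC is not acute, so the smallest enclosing circle has AC as diameter.
Centre = midpoint of AC = (0.5, 3.5), r² = 146/4 = 36.5.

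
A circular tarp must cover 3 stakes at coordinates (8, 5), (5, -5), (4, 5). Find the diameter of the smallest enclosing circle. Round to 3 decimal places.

Call the three points A, B, C in the order given.
Side lengths²: AB² = 109, AC² = 16, BC² = 101.
Since AB² = 109 < 101 + 16 = 117, the triangle is acute, so the smallest enclosing circle is the circumcircle.
Circumcentre = (6, 0.15), r² = 27.5225.
Diameter = 2r = 2√(27.5225) ≈ 10.492.

10.492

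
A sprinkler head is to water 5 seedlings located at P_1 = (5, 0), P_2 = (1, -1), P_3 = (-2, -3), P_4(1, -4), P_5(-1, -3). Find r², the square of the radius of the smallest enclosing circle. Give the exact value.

14.5

The minimum enclosing circle of a finite set is fixed by two of the points (as a diameter) or three (as a circumcircle).
The farthest pair is P_1–P_3 with squared distance 58. The circle on this segment as diameter has centre (1.5, -1.5) and r² = 58/4 = 14.5.
Check P_2: distance² to centre = 0.5 ≤ 14.5, so it lies inside.
All remaining points lie in this disk, and no smaller disk contains both endpoints, so this is the minimum enclosing circle.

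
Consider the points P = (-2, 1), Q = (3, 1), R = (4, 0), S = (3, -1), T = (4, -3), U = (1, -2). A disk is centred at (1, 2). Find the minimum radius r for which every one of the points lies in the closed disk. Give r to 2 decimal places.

The required radius is the distance from (1, 2) to the farthest point.
Squared distances: 10, 5, 13, 13, 34, 16.
Maximum is 34, attained at T.
r = √34 ≈ 5.83.

5.83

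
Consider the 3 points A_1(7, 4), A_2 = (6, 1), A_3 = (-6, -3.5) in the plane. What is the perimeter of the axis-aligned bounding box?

Width = max x − min x = 7 − (-6) = 13.
Height = max y − min y = 4 − (-3.5) = 7.5.
Perimeter = 2(13 + 7.5) = 41.

41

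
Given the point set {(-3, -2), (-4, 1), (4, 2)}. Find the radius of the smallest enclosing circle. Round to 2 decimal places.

Call the three points A, B, C in the order given.
Side lengths²: AB² = 10, AC² = 65, BC² = 65.
Since BC² = 65 < 65 + 10 = 75, the triangle is acute, so the smallest enclosing circle is the circumcircle.
Circumcentre = (0.1, 0.7), r² = 16.9.
r = √(16.9) ≈ 4.11.

4.11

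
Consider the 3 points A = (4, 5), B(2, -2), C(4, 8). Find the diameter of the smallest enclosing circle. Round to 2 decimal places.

Side lengths²: AB² = 53, AC² = 9, BC² = 104.
Since BC² = 104 ≥ 53 + 9 = 62, the angle opposite BC is not acute, so the smallest enclosing circle has BC as diameter.
Centre = midpoint of BC = (3, 3), r² = 104/4 = 26.
Diameter = 2r = 2√26 ≈ 10.20.

10.20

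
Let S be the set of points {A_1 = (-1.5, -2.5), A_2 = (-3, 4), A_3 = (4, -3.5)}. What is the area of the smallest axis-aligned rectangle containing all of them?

x ranges over [-3, 4], width 7.
y ranges over [-3.5, 4], height 7.5.
Area = 7 × 7.5 = 52.5.

52.5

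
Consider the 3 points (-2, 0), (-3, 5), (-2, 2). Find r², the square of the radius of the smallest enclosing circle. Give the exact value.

6.5

Call the three points A, B, C in the order given.
Side lengths²: AB² = 26, AC² = 4, BC² = 10.
Since AB² = 26 ≥ 10 + 4 = 14, the angle opposite AB is not acute, so the smallest enclosing circle has AB as diameter.
Centre = midpoint of AB = (-2.5, 2.5), r² = 26/4 = 6.5.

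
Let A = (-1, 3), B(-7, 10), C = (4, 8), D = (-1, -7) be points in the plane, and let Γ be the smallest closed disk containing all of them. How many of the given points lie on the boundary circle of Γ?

3

By Welzl's lemma the MEC is supported by two points (diametrically opposite) or three points (on a circumcircle).
The minimum enclosing circle is determined by three boundary points: B, C, D.
Their circumcentre is (-39/14, 27/14) with r² = 8125/98.
The farthest remaining point A is at distance² 425/98 ≤ 8125/98.
The points at distance exactly r from the centre are B, C, D — 3 points.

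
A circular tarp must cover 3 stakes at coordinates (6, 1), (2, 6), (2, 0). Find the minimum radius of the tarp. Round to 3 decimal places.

Call the three points A, B, C in the order given.
Side lengths²: AB² = 41, AC² = 17, BC² = 36.
Since AB² = 41 < 36 + 17 = 53, the triangle is acute, so the smallest enclosing circle is the circumcircle.
Circumcentre = (3.375, 3), r² = 10.890625.
r = √(10.890625) ≈ 3.300.

3.300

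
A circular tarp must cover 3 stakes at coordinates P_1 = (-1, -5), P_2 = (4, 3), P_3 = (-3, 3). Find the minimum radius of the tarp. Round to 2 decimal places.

4.86

Side lengths²: P_1P_2² = 89, P_1P_3² = 68, P_2P_3² = 49.
Since P_1P_2² = 89 < 68 + 49 = 117, the triangle is acute, so the smallest enclosing circle is the circumcircle.
Circumcentre = (0.5, -0.375), r² = 23.640625.
r = √(23.640625) ≈ 4.86.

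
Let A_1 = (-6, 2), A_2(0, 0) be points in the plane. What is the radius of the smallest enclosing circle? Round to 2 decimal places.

The smallest circle enclosing two points has them as diameter endpoints.
Centre = midpoint = (-3, 1); r² = |A_1A_2|²/4 = 40/4 = 10.
r = √10 ≈ 3.16.

3.16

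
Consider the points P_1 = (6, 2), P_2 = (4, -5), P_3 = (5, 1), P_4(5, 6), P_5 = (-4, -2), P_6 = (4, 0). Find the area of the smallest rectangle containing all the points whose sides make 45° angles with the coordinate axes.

93.5

In coordinates u = x + y, v = x − y the rectangle is axis-aligned; the map (x,y)→(u,v) scales areas by 2.
u-values: 8, -1, 6, 11, -6, 4; range = 11 − (-6) = 17.
v-values: 4, 9, 4, -1, -2, 4; range = 9 − (-2) = 11.
Area = (17 × 11) / 2 = 93.5.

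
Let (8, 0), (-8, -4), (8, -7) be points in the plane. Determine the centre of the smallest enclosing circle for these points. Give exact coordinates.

(0.375, -3.5)

Call the three points A, B, C in the order given.
Side lengths²: AB² = 272, AC² = 49, BC² = 265.
Since AB² = 272 < 265 + 49 = 314, the triangle is acute, so the smallest enclosing circle is the circumcircle.
Circumcentre = (0.375, -3.5), r² = 70.390625.
Centre = (0.375, -3.5).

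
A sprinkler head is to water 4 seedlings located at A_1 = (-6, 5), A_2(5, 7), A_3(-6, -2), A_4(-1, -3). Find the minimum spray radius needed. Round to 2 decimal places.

7.11

The minimum enclosing circle of a finite set is fixed by two of the points (as a diameter) or three (as a circumcircle).
The farthest pair is A_2–A_3 with squared distance 202. The circle on this segment as diameter has centre (-0.5, 2.5) and r² = 202/4 = 50.5.
Check A_1: distance² to centre = 36.5 ≤ 50.5, so it lies inside.
All remaining points lie in this disk, and no smaller disk contains both endpoints, so this is the minimum enclosing circle.
r = √(50.5) ≈ 7.11.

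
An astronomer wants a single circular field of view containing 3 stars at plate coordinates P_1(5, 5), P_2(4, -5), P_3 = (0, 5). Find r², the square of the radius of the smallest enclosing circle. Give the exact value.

29.29

Side lengths²: P_1P_2² = 101, P_1P_3² = 25, P_2P_3² = 116.
Since P_2P_3² = 116 < 101 + 25 = 126, the triangle is acute, so the smallest enclosing circle is the circumcircle.
Circumcentre = (2.5, 0.2), r² = 29.29.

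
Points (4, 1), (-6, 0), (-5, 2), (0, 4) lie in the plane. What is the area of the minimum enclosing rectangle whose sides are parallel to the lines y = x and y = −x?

55

In coordinates u = x + y, v = x − y the rectangle is axis-aligned; the map (x,y)→(u,v) scales areas by 2.
u-values: 5, -6, -3, 4; range = 5 − (-6) = 11.
v-values: 3, -6, -7, -4; range = 3 − (-7) = 10.
Area = (11 × 10) / 2 = 55.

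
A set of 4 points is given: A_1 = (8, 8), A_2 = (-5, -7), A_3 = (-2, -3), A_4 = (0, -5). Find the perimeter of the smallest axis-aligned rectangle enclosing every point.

Width = max x − min x = 8 − (-5) = 13.
Height = max y − min y = 8 − (-7) = 15.
Perimeter = 2(13 + 15) = 56.

56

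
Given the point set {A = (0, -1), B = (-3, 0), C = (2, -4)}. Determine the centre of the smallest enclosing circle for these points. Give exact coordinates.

(-0.5, -2)

Side lengths²: AB² = 10, AC² = 13, BC² = 41.
Since BC² = 41 ≥ 13 + 10 = 23, the angle opposite BC is not acute, so the smallest enclosing circle has BC as diameter.
Centre = midpoint of BC = (-0.5, -2), r² = 41/4 = 10.25.
Centre = (-0.5, -2).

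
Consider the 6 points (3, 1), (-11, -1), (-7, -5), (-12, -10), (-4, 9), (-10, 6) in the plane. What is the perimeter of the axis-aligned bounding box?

Width = max x − min x = 3 − (-12) = 15.
Height = max y − min y = 9 − (-10) = 19.
Perimeter = 2(15 + 19) = 68.

68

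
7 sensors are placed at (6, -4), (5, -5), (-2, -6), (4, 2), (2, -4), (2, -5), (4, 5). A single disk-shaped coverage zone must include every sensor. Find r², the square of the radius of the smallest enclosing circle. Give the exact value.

39.25

By Welzl's lemma the MEC is supported by two points (diametrically opposite) or three points (on a circumcircle).
The farthest pair is (-2, -6)–(4, 5) with squared distance 157. The circle on this segment as diameter has centre (1, -0.5) and r² = 157/4 = 39.25.
Check (6, -4): distance² to centre = 37.25 ≤ 39.25, so it lies inside.
All remaining points lie in this disk, and no smaller disk contains both endpoints, so this is the minimum enclosing circle.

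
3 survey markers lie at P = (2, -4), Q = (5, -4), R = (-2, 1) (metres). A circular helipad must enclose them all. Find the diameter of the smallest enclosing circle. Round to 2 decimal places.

Side lengths²: PQ² = 9, PR² = 41, QR² = 74.
Since QR² = 74 ≥ 41 + 9 = 50, the angle opposite QR is not acute, so the smallest enclosing circle has QR as diameter.
Centre = midpoint of QR = (1.5, -1.5), r² = 74/4 = 18.5.
Diameter = 2r = 2√(18.5) ≈ 8.60.

8.60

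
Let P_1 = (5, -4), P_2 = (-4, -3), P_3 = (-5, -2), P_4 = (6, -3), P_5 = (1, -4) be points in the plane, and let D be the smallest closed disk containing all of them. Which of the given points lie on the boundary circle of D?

A smallest enclosing disk is always determined by at most three of the input points on its boundary.
The farthest pair is P_3–P_4 with squared distance 122. The circle on this segment as diameter has centre (0.5, -2.5) and r² = 122/4 = 30.5.
Check P_1: distance² to centre = 22.5 ≤ 30.5, so it lies inside.
All remaining points lie in this disk, and no smaller disk contains both endpoints, so this is the minimum enclosing circle.
The points at distance exactly r from the centre are P_3, P_4 — 2 points.

P_3, P_4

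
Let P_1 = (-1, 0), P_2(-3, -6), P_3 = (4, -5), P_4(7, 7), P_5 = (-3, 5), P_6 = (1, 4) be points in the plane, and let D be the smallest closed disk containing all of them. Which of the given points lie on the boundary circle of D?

P_2, P_4

The minimum enclosing circle of a finite set is fixed by two of the points (as a diameter) or three (as a circumcircle).
The farthest pair is P_2–P_4 with squared distance 269. The circle on this segment as diameter has centre (2, 0.5) and r² = 269/4 = 67.25.
Check P_1: distance² to centre = 9.25 ≤ 67.25, so it lies inside.
All remaining points lie in this disk, and no smaller disk contains both endpoints, so this is the minimum enclosing circle.
The points at distance exactly r from the centre are P_2, P_4 — 2 points.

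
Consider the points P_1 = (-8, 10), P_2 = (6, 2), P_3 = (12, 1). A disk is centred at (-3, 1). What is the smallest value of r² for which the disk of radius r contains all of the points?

225

The required radius is the distance from (-3, 1) to the farthest point.
Squared distances: 106, 82, 225.
Maximum is 225, attained at P_3.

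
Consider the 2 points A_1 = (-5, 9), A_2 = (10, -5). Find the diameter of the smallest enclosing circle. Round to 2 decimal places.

20.52

The smallest circle enclosing two points has them as diameter endpoints.
Centre = midpoint = (2.5, 2); r² = |A_1A_2|²/4 = 421/4 = 105.25.
Diameter = 2r = 2√(105.25) ≈ 20.52.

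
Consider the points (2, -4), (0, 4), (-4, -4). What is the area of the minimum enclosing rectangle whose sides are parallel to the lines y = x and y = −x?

In coordinates u = x + y, v = x − y the rectangle is axis-aligned; the map (x,y)→(u,v) scales areas by 2.
u-values: -2, 4, -8; range = 4 − (-8) = 12.
v-values: 6, -4, 0; range = 6 − (-4) = 10.
Area = (12 × 10) / 2 = 60.

60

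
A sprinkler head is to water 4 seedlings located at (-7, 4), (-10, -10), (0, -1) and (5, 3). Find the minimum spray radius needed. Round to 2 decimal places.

A smallest enclosing disk is always determined by at most three of the input points on its boundary.
The farthest pair is (-10, -10)–(5, 3) with squared distance 394. The circle on this segment as diameter has centre (-2.5, -3.5) and r² = 394/4 = 98.5.
Check (-7, 4): distance² to centre = 76.5 ≤ 98.5, so it lies inside.
All remaining points lie in this disk, and no smaller disk contains both endpoints, so this is the minimum enclosing circle.
r = √(98.5) ≈ 9.92.

9.92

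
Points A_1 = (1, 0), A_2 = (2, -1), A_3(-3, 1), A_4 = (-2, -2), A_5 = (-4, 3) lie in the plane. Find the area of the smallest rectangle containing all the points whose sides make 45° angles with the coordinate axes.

25

In coordinates u = x + y, v = x − y the rectangle is axis-aligned; the map (x,y)→(u,v) scales areas by 2.
u-values: 1, 1, -2, -4, -1; range = 1 − (-4) = 5.
v-values: 1, 3, -4, 0, -7; range = 3 − (-7) = 10.
Area = (5 × 10) / 2 = 25.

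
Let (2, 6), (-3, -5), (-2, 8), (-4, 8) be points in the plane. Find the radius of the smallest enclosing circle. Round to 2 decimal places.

6.56

The minimum enclosing circle is determined by three boundary points: (2, 6), (-3, -5), (-4, 8).
Their circumcentre is (-107/38, 59/38) with r² = 31025/722.
The farthest remaining point (-2, 8) is at distance² 30493/722 ≤ 31025/722.
r = √(31025/722) ≈ 6.56.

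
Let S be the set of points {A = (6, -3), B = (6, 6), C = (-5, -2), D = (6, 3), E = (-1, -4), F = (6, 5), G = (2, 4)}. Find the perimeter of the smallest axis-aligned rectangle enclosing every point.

42

Width = max x − min x = 6 − (-5) = 11.
Height = max y − min y = 6 − (-4) = 10.
Perimeter = 2(11 + 10) = 42.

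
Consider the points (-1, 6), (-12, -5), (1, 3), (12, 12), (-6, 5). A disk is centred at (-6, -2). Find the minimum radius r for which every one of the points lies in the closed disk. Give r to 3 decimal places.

22.804

The required radius is the distance from (-6, -2) to the farthest point.
Squared distances: 89, 45, 74, 520, 49.
Maximum is 520, attained at (12, 12).
r = √520 ≈ 22.804.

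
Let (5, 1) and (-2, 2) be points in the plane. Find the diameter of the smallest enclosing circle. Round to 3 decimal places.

The smallest circle enclosing two points has them as diameter endpoints.
Centre = midpoint = (1.5, 1.5); r² = |(5, 1)−(-2, 2)|²/4 = 50/4 = 12.5.
Diameter = 2r = 2√(12.5) ≈ 7.071.

7.071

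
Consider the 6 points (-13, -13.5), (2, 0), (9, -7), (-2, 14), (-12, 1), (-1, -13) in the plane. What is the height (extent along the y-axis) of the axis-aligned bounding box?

max y = 14, min y = -13.5, so height = 27.5.

27.5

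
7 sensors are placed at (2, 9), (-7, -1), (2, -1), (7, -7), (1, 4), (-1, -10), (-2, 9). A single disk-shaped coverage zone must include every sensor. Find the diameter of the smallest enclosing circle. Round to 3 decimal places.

19.262

The minimum enclosing circle of a finite set is fixed by two of the points (as a diameter) or three (as a circumcircle).
The minimum enclosing circle is determined by three boundary points: (2, 9), (-1, -10), (-2, 9).
Their circumcentre is (0, -8/19) with r² = 33485/361.
The farthest remaining point (7, -7) is at distance² 33314/361 ≤ 33485/361.
Diameter = 2r = 2√(33485/361) ≈ 19.262.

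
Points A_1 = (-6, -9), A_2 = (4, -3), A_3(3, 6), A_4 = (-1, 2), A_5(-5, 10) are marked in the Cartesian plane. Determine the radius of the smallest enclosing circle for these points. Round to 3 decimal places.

A smallest enclosing disk is always determined by at most three of the input points on its boundary.
The minimum enclosing circle is determined by three boundary points: A_1, A_3, A_5.
Their circumcentre is (-62/13, 6/13) with r² = 15385/169.
The farthest remaining point A_2 is at distance² 15021/169 ≤ 15385/169.
r = √(15385/169) ≈ 9.541.

9.541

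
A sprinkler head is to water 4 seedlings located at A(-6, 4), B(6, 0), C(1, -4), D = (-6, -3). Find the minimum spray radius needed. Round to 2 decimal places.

By Welzl's lemma the MEC is supported by two points (diametrically opposite) or three points (on a circumcircle).
The minimum enclosing circle is determined by three boundary points: A, B, D.
Their circumcentre is (-0.5, 0.5) with r² = 42.5.
The farthest remaining point C is at distance² 22.5 ≤ 42.5.
r = √(42.5) ≈ 6.52.

6.52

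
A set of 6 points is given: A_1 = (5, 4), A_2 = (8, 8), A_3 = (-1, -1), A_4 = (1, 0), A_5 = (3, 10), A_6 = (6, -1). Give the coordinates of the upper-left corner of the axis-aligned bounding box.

x-range [-1, 8], y-range [-1, 10].
The upper-left corner is (-1, 10).

(-1, 10)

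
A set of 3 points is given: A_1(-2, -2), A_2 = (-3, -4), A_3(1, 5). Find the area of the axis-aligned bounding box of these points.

36

x ranges over [-3, 1], width 4.
y ranges over [-4, 5], height 9.
Area = 4 × 9 = 36.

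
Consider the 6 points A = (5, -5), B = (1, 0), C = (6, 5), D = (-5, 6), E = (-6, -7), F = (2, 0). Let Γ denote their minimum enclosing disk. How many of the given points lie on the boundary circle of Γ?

3

The minimum enclosing circle of a finite set is fixed by two of the points (as a diameter) or three (as a circumcircle).
The minimum enclosing circle is determined by three boundary points: C, D, E.
Their circumcentre is (-1/12, -11/12) with r² = 5185/72.
The farthest remaining point A is at distance² 3061/72 ≤ 5185/72.
The points at distance exactly r from the centre are C, D, E — 3 points.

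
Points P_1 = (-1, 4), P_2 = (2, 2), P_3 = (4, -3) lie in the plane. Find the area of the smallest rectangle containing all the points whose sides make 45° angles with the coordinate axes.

18

In coordinates u = x + y, v = x − y the rectangle is axis-aligned; the map (x,y)→(u,v) scales areas by 2.
u-values: 3, 4, 1; range = 4 − 1 = 3.
v-values: -5, 0, 7; range = 7 − (-5) = 12.
Area = (3 × 12) / 2 = 18.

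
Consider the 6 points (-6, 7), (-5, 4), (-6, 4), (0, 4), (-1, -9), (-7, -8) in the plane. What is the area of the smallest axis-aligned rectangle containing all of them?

112

x ranges over [-7, 0], width 7.
y ranges over [-9, 7], height 16.
Area = 7 × 16 = 112.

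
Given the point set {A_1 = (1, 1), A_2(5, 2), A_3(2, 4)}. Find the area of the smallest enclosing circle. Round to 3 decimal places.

14.345

Side lengths²: A_1A_2² = 17, A_1A_3² = 10, A_2A_3² = 13.
Since A_1A_2² = 17 < 13 + 10 = 23, the triangle is acute, so the smallest enclosing circle is the circumcircle.
Circumcentre = (63/22, 45/22), r² = 1105/242.
Area = π·r² = π·1105/242 ≈ 14.345.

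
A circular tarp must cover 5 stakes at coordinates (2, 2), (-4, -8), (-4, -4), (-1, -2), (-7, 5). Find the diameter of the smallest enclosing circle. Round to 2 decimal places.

The minimum enclosing circle is determined by three boundary points: (2, 2), (-4, -8), (-7, 5).
Their circumcentre is (-73/18, -7/6) with r² = 7565/162.
The farthest remaining point (-1, -2) is at distance² 1625/162 ≤ 7565/162.
Diameter = 2r = 2√(7565/162) ≈ 13.67.

13.67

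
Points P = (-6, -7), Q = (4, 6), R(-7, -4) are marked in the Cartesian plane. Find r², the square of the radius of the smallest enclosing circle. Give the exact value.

67.25

Side lengths²: PQ² = 269, PR² = 10, QR² = 221.
Since PQ² = 269 ≥ 221 + 10 = 231, the angle opposite PQ is not acute, so the smallest enclosing circle has PQ as diameter.
Centre = midpoint of PQ = (-1, -0.5), r² = 269/4 = 67.25.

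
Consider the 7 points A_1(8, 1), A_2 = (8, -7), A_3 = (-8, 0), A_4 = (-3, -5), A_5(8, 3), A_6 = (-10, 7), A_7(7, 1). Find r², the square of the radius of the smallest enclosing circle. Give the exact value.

By Welzl's lemma the MEC is supported by two points (diametrically opposite) or three points (on a circumcircle).
The farthest pair is A_2–A_6 with squared distance 520. The circle on this segment as diameter has centre (-1, 0) and r² = 520/4 = 130.
Check A_1: distance² to centre = 82 ≤ 130, so it lies inside.
All remaining points lie in this disk, and no smaller disk contains both endpoints, so this is the minimum enclosing circle.

130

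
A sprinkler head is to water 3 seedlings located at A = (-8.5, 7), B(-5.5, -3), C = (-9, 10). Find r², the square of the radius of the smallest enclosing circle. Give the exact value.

Side lengths²: AB² = 109, AC² = 9.25, BC² = 181.25.
Since BC² = 181.25 ≥ 109 + 9.25 = 118.25, the angle opposite BC is not acute, so the smallest enclosing circle has BC as diameter.
Centre = midpoint of BC = (-7.25, 3.5), r² = 181.25/4 = 45.3125.

45.3125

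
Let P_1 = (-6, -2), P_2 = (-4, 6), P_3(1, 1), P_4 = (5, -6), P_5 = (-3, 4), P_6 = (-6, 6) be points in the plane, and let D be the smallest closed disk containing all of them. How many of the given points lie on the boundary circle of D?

2

By Welzl's lemma the MEC is supported by two points (diametrically opposite) or three points (on a circumcircle).
The farthest pair is P_4–P_6 with squared distance 265. The circle on this segment as diameter has centre (-0.5, 0) and r² = 265/4 = 66.25.
Check P_1: distance² to centre = 34.25 ≤ 66.25, so it lies inside.
All remaining points lie in this disk, and no smaller disk contains both endpoints, so this is the minimum enclosing circle.
The points at distance exactly r from the centre are P_4, P_6 — 2 points.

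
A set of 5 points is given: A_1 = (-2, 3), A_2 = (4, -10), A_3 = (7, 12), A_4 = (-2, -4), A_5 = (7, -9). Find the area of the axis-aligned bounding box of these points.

198

x ranges over [-2, 7], width 9.
y ranges over [-10, 12], height 22.
Area = 9 × 22 = 198.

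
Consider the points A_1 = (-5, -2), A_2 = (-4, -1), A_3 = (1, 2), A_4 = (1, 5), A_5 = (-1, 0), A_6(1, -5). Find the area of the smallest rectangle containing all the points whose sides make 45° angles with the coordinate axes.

In coordinates u = x + y, v = x − y the rectangle is axis-aligned; the map (x,y)→(u,v) scales areas by 2.
u-values: -7, -5, 3, 6, -1, -4; range = 6 − (-7) = 13.
v-values: -3, -3, -1, -4, -1, 6; range = 6 − (-4) = 10.
Area = (13 × 10) / 2 = 65.

65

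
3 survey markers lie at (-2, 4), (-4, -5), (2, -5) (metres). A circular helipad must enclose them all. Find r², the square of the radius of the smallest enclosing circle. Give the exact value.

8245/324

Call the three points A, B, C in the order given.
Side lengths²: AB² = 85, AC² = 97, BC² = 36.
Since AC² = 97 < 85 + 36 = 121, the triangle is acute, so the smallest enclosing circle is the circumcircle.
Circumcentre = (-1, -17/18), r² = 8245/324.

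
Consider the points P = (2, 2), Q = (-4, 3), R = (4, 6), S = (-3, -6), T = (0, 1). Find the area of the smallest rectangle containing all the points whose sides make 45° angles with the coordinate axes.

In coordinates u = x + y, v = x − y the rectangle is axis-aligned; the map (x,y)→(u,v) scales areas by 2.
u-values: 4, -1, 10, -9, 1; range = 10 − (-9) = 19.
v-values: 0, -7, -2, 3, -1; range = 3 − (-7) = 10.
Area = (19 × 10) / 2 = 95.

95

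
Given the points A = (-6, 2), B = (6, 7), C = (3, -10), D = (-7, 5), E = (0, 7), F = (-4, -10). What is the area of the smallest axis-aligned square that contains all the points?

289

The bounding box has width 13 and height 17.
An axis-aligned square enclosing the set must have side ≥ max(width, height).
So the minimum side is max(13, 17) = 17.
Area = 17² = 289.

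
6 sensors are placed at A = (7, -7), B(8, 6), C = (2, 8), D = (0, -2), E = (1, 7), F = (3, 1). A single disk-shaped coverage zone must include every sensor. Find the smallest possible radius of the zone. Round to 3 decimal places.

The farthest pair is A–C with squared distance 250. The circle on this segment as diameter has centre (4.5, 0.5) and r² = 250/4 = 62.5.
Check B: distance² to centre = 42.5 ≤ 62.5, so it lies inside.
All remaining points lie in this disk, and no smaller disk contains both endpoints, so this is the minimum enclosing circle.
r = √(62.5) ≈ 7.906.

7.906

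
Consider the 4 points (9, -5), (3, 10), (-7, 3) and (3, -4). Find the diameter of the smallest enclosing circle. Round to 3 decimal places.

The minimum enclosing circle of a finite set is fixed by two of the points (as a diameter) or three (as a circumcircle).
The minimum enclosing circle is determined by three boundary points: (9, -5), (3, 10), (-7, 3).
Their circumcentre is (1.9375, 0.875) with r² = 84.39453125.
The farthest remaining point (3, -4) is at distance² 24.89453125 ≤ 84.39453125.
Diameter = 2r = 2√(84.39453125) ≈ 18.373.

18.373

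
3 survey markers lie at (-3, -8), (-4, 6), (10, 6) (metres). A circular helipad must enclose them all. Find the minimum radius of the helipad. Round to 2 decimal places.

Call the three points A, B, C in the order given.
Side lengths²: AB² = 197, AC² = 365, BC² = 196.
Since AC² = 365 < 197 + 196 = 393, the triangle is acute, so the smallest enclosing circle is the circumcircle.
Circumcentre = (3, -15/28), r² = 71905/784.
r = √(71905/784) ≈ 9.58.

9.58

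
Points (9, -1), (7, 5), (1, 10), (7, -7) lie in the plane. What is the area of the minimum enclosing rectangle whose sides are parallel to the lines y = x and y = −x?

138

In coordinates u = x + y, v = x − y the rectangle is axis-aligned; the map (x,y)→(u,v) scales areas by 2.
u-values: 8, 12, 11, 0; range = 12 − 0 = 12.
v-values: 10, 2, -9, 14; range = 14 − (-9) = 23.
Area = (12 × 23) / 2 = 138.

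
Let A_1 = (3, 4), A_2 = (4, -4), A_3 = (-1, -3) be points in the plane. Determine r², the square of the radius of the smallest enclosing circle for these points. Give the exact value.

325/18

Side lengths²: A_1A_2² = 65, A_1A_3² = 65, A_2A_3² = 26.
Since A_1A_3² = 65 < 65 + 26 = 91, the triangle is acute, so the smallest enclosing circle is the circumcircle.
Circumcentre = (13/6, -1/6), r² = 325/18.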